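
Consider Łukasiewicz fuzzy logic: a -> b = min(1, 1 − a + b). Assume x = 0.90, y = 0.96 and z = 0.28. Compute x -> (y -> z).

y -> z = min(1, 1 − 0.96 + 0.28) = min(1, 0.32) = 0.32
x -> (y -> z) = min(1, 1 − 0.90 + 0.32) = min(1, 0.42) = 0.42

0.42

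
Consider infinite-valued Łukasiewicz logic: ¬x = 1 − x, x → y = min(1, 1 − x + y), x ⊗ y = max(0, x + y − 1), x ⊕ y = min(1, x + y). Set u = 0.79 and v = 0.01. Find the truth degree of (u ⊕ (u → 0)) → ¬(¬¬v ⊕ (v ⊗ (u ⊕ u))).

u → 0 = min(1, 1 − 0.79 + 0.00) = min(1, 0.21) = 0.21
u ⊕ (u → 0) = min(1, 0.79 + 0.21) = min(1, 1.00) = 1.00
¬v = 1 − 0.01 = 0.99
¬¬v = 1 − 0.99 = 0.01
u ⊕ u = min(1, 0.79 + 0.79) = min(1, 1.58) = 1.00
v ⊗ (u ⊕ u) = max(0, 0.01 + 1.00 − 1) = max(0, 0.01) = 0.01
¬¬v ⊕ (v ⊗ (u ⊕ u)) = min(1, 0.01 + 0.01) = min(1, 0.02) = 0.02
¬(¬¬v ⊕ (v ⊗ (u ⊕ u))) = 1 − 0.02 = 0.98
(u ⊕ (u → 0)) → ¬(¬¬v ⊕ (v ⊗ (u ⊕ u))) = min(1, 1 − 1.00 + 0.98) = min(1, 0.98) = 0.98

0.98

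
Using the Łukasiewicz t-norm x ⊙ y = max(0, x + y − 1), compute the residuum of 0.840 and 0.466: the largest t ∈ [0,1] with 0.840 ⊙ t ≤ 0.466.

0.626

The residuum of the Łukasiewicz t-norm gives the supremum: min(1, 1 − 0.840 + 0.466).
1 − 0.840 + 0.466 = 0.626, so t = min(1, 0.626) = 0.626.
Check: 0.840 ⊙ 0.626 = max(0, 0.466) = 0.466 ≤ 0.466.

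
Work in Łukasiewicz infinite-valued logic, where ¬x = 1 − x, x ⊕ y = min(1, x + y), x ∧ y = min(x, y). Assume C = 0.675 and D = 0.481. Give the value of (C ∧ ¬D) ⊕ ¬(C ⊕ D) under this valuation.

0.519

¬D = 1 − 0.481 = 0.519
C ∧ ¬D = min(0.675, 0.519) = 0.519
C ⊕ D = min(1, 0.675 + 0.481) = min(1, 1.156) = 1.000
¬(C ⊕ D) = 1 − 1.000 = 0.000
(C ∧ ¬D) ⊕ ¬(C ⊕ D) = min(1, 0.519 + 0.000) = min(1, 0.519) = 0.519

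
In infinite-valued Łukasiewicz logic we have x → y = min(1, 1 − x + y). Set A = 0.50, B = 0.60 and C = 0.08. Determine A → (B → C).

0.98

B → C = min(1, 1 − 0.60 + 0.08) = min(1, 0.48) = 0.48
A → (B → C) = min(1, 1 − 0.50 + 0.48) = min(1, 0.98) = 0.98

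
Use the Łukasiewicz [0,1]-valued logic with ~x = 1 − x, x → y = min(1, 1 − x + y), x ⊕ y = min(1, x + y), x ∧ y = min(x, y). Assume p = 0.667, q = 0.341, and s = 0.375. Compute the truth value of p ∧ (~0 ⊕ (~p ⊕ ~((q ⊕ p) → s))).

0.667

~0 = 1 − 0.000 = 1.000
~p = 1 − 0.667 = 0.333
q ⊕ p = min(1, 0.341 + 0.667) = min(1, 1.008) = 1.000
(q ⊕ p) → s = min(1, 1 − 1.000 + 0.375) = min(1, 0.375) = 0.375
~((q ⊕ p) → s) = 1 − 0.375 = 0.625
~p ⊕ ~((q ⊕ p) → s) = min(1, 0.333 + 0.625) = min(1, 0.958) = 0.958
~0 ⊕ (~p ⊕ ~((q ⊕ p) → s)) = min(1, 1.000 + 0.958) = min(1, 1.958) = 1.000
p ∧ (~0 ⊕ (~p ⊕ ~((q ⊕ p) → s))) = min(0.667, 1.000) = 0.667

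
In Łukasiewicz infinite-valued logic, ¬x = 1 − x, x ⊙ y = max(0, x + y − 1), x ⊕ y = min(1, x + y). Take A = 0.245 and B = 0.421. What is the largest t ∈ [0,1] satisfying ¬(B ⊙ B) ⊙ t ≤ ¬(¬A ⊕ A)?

0.000

B ⊙ B = max(0, 0.421 + 0.421 − 1) = max(0, -0.158) = 0.000
¬(B ⊙ B) = 1 − 0.000 = 1.000
So the left factor is ¬(B ⊙ B) = 1.000.
¬A = 1 − 0.245 = 0.755
¬A ⊕ A = min(1, 0.755 + 0.245) = min(1, 1.000) = 1.000
¬(¬A ⊕ A) = 1 − 1.000 = 0.000
So the right-hand bound is ¬(¬A ⊕ A) = 0.000.
The residuum of the Łukasiewicz t-norm gives the supremum: min(1, 1 − 1.000 + 0.000).
1 − 1.000 + 0.000 = 0.000, so t = min(1, 0.000) = 0.000.
Check: 1.000 ⊙ 0.000 = max(0, 0.000) = 0.000 ≤ 0.000.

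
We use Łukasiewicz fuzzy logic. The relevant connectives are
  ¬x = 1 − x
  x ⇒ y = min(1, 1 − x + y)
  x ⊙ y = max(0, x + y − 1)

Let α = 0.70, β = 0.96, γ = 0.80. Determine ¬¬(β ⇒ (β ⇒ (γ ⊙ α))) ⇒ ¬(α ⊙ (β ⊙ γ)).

0.96

γ ⊙ α = max(0, 0.80 + 0.70 − 1) = max(0, 0.50) = 0.50
β ⇒ (γ ⊙ α) = min(1, 1 − 0.96 + 0.50) = min(1, 0.54) = 0.54
β ⇒ (β ⇒ (γ ⊙ α)) = min(1, 1 − 0.96 + 0.54) = min(1, 0.58) = 0.58
¬(β ⇒ (β ⇒ (γ ⊙ α))) = 1 − 0.58 = 0.42
¬¬(β ⇒ (β ⇒ (γ ⊙ α))) = 1 − 0.42 = 0.58
β ⊙ γ = max(0, 0.96 + 0.80 − 1) = max(0, 0.76) = 0.76
α ⊙ (β ⊙ γ) = max(0, 0.70 + 0.76 − 1) = max(0, 0.46) = 0.46
¬(α ⊙ (β ⊙ γ)) = 1 − 0.46 = 0.54
¬¬(β ⇒ (β ⇒ (γ ⊙ α))) ⇒ ¬(α ⊙ (β ⊙ γ)) = min(1, 1 − 0.58 + 0.54) = min(1, 0.96) = 0.96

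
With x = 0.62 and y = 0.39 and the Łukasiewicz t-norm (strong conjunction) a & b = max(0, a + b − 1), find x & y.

x & y = max(0, 0.62 + 0.39 − 1) = max(0, 0.01) = 0.01
For comparison, the Gödel (minimum) t-norm min(a, b) would give 0.39.

0.01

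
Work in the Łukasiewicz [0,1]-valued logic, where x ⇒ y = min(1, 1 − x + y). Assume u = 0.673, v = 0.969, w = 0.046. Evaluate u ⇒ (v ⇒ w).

v ⇒ w = min(1, 1 − 0.969 + 0.046) = min(1, 0.077) = 0.077
u ⇒ (v ⇒ w) = min(1, 1 − 0.673 + 0.077) = min(1, 0.404) = 0.404

0.404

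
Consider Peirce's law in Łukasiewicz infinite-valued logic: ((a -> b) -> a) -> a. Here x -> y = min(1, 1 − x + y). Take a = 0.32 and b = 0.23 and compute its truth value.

a -> b = min(1, 1 − 0.32 + 0.23) = min(1, 0.91) = 0.91
(a -> b) -> a = min(1, 1 − 0.91 + 0.32) = min(1, 0.41) = 0.41
((a -> b) -> a) -> a = min(1, 1 − 0.41 + 0.32) = min(1, 0.91) = 0.91
(The value 0.91 < 1 shows this instance is not satisfied; not a Ł∞-tautology in general.)

0.91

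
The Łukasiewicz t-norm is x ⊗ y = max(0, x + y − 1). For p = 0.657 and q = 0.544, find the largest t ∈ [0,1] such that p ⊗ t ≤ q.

0.887

The residuum of the Łukasiewicz t-norm gives the supremum: min(1, 1 − 0.657 + 0.544).
1 − 0.657 + 0.544 = 0.887, so t = min(1, 0.887) = 0.887.
Check: 0.657 ⊗ 0.887 = max(0, 0.544) = 0.544 ≤ 0.544.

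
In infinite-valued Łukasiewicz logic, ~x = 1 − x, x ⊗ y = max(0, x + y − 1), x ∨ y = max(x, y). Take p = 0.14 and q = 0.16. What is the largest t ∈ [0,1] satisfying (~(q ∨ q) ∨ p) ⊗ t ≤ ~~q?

q ∨ q = max(0.16, 0.16) = 0.16
~(q ∨ q) = 1 − 0.16 = 0.84
~(q ∨ q) ∨ p = max(0.84, 0.14) = 0.84
So the left factor is ~(q ∨ q) ∨ p = 0.84.
~q = 1 − 0.16 = 0.84
~~q = 1 − 0.84 = 0.16
So the right-hand bound is ~~q = 0.16.
The residuum of the Łukasiewicz t-norm gives the supremum: min(1, 1 − 0.84 + 0.16).
1 − 0.84 + 0.16 = 0.32, so t = min(1, 0.32) = 0.32.
Check: 0.84 ⊗ 0.32 = max(0, 0.16) = 0.16 ≤ 0.16.

0.32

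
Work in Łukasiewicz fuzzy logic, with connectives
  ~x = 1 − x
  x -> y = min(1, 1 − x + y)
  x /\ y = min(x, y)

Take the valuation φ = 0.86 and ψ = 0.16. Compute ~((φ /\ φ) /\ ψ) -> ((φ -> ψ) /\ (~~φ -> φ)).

φ /\ φ = min(0.86, 0.86) = 0.86
(φ /\ φ) /\ ψ = min(0.86, 0.16) = 0.16
~((φ /\ φ) /\ ψ) = 1 − 0.16 = 0.84
φ -> ψ = min(1, 1 − 0.86 + 0.16) = min(1, 0.30) = 0.30
~φ = 1 − 0.86 = 0.14
~~φ = 1 − 0.14 = 0.86
~~φ -> φ = min(1, 1 − 0.86 + 0.86) = min(1, 1.00) = 1.00
(φ -> ψ) /\ (~~φ -> φ) = min(0.30, 1.00) = 0.30
~((φ /\ φ) /\ ψ) -> ((φ -> ψ) /\ (~~φ -> φ)) = min(1, 1 − 0.84 + 0.30) = min(1, 0.46) = 0.46

0.46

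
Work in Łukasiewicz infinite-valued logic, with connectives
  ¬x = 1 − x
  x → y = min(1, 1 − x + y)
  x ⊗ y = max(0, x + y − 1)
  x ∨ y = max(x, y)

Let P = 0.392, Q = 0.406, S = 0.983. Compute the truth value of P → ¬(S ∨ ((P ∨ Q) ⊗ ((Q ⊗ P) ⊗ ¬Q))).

P ∨ Q = max(0.392, 0.406) = 0.406
Q ⊗ P = max(0, 0.406 + 0.392 − 1) = max(0, -0.202) = 0.000
¬Q = 1 − 0.406 = 0.594
(Q ⊗ P) ⊗ ¬Q = max(0, 0.000 + 0.594 − 1) = max(0, -0.406) = 0.000
(P ∨ Q) ⊗ ((Q ⊗ P) ⊗ ¬Q) = max(0, 0.406 + 0.000 − 1) = max(0, -0.594) = 0.000
S ∨ ((P ∨ Q) ⊗ ((Q ⊗ P) ⊗ ¬Q)) = max(0.983, 0.000) = 0.983
¬(S ∨ ((P ∨ Q) ⊗ ((Q ⊗ P) ⊗ ¬Q))) = 1 − 0.983 = 0.017
P → ¬(S ∨ ((P ∨ Q) ⊗ ((Q ⊗ P) ⊗ ¬Q))) = min(1, 1 − 0.392 + 0.017) = min(1, 0.625) = 0.625

0.625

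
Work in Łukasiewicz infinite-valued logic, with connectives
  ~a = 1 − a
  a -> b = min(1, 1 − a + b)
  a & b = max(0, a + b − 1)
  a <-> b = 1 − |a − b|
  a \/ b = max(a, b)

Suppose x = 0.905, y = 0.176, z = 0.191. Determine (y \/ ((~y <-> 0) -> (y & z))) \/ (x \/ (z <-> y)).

~y = 1 − 0.176 = 0.824
~y <-> 0 = 1 − |0.824 − 0.000| = 1 − 0.824 = 0.176
y & z = max(0, 0.176 + 0.191 − 1) = max(0, -0.633) = 0.000
(~y <-> 0) -> (y & z) = min(1, 1 − 0.176 + 0.000) = min(1, 0.824) = 0.824
y \/ ((~y <-> 0) -> (y & z)) = max(0.176, 0.824) = 0.824
z <-> y = 1 − |0.191 − 0.176| = 1 − 0.015 = 0.985
x \/ (z <-> y) = max(0.905, 0.985) = 0.985
(y \/ ((~y <-> 0) -> (y & z))) \/ (x \/ (z <-> y)) = max(0.824, 0.985) = 0.985

0.985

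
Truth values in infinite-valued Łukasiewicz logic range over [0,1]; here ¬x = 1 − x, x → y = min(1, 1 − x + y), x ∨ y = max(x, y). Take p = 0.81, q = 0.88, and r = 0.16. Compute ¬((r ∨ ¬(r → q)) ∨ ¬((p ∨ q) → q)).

0.84

r → q = min(1, 1 − 0.16 + 0.88) = min(1, 1.72) = 1.00
¬(r → q) = 1 − 1.00 = 0.00
r ∨ ¬(r → q) = max(0.16, 0.00) = 0.16
p ∨ q = max(0.81, 0.88) = 0.88
(p ∨ q) → q = min(1, 1 − 0.88 + 0.88) = min(1, 1.00) = 1.00
¬((p ∨ q) → q) = 1 − 1.00 = 0.00
(r ∨ ¬(r → q)) ∨ ¬((p ∨ q) → q) = max(0.16, 0.00) = 0.16
¬((r ∨ ¬(r → q)) ∨ ¬((p ∨ q) → q)) = 1 − 0.16 = 0.84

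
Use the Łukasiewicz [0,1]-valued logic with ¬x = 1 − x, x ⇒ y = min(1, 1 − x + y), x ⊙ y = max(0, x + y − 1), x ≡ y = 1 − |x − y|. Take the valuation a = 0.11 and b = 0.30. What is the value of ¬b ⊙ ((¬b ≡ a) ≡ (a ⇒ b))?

¬b = 1 − 0.30 = 0.70
¬b ≡ a = 1 − |0.70 − 0.11| = 1 − 0.59 = 0.41
a ⇒ b = min(1, 1 − 0.11 + 0.30) = min(1, 1.19) = 1.00
(¬b ≡ a) ≡ (a ⇒ b) = 1 − |0.41 − 1.00| = 1 − 0.59 = 0.41
¬b ⊙ ((¬b ≡ a) ≡ (a ⇒ b)) = max(0, 0.70 + 0.41 − 1) = max(0, 0.11) = 0.11

0.11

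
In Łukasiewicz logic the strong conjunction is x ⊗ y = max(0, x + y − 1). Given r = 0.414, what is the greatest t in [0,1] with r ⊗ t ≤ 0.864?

The residuum of the Łukasiewicz t-norm gives the supremum: min(1, 1 − 0.414 + 0.864).
1 − 0.414 + 0.864 = 1.450, so t = min(1, 1.450) = 1.000.
Check: 0.414 ⊗ 1.000 = max(0, 0.414) = 0.414 ≤ 0.864.

1.000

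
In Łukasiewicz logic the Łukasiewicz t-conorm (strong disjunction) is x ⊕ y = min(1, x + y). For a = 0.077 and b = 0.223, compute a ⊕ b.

a ⊕ b = min(1, 0.077 + 0.223) = min(1, 0.300) = 0.300
For comparison, the Gödel t-conorm max(x, y) would give 0.223.

0.300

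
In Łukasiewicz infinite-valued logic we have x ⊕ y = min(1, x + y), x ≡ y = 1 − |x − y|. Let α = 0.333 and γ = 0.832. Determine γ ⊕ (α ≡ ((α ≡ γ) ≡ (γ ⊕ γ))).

1.000

α ≡ γ = 1 − |0.333 − 0.832| = 1 − 0.499 = 0.501
γ ⊕ γ = min(1, 0.832 + 0.832) = min(1, 1.664) = 1.000
(α ≡ γ) ≡ (γ ⊕ γ) = 1 − |0.501 − 1.000| = 1 − 0.499 = 0.501
α ≡ ((α ≡ γ) ≡ (γ ⊕ γ)) = 1 − |0.333 − 0.501| = 1 − 0.168 = 0.832
γ ⊕ (α ≡ ((α ≡ γ) ≡ (γ ⊕ γ))) = min(1, 0.832 + 0.832) = min(1, 1.664) = 1.000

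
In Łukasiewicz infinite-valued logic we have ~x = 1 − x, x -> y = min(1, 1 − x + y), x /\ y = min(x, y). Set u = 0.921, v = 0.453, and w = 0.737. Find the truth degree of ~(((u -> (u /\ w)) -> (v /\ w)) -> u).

0.000

u /\ w = min(0.921, 0.737) = 0.737
u -> (u /\ w) = min(1, 1 − 0.921 + 0.737) = min(1, 0.816) = 0.816
v /\ w = min(0.453, 0.737) = 0.453
(u -> (u /\ w)) -> (v /\ w) = min(1, 1 − 0.816 + 0.453) = min(1, 0.637) = 0.637
((u -> (u /\ w)) -> (v /\ w)) -> u = min(1, 1 − 0.637 + 0.921) = min(1, 1.284) = 1.000
~(((u -> (u /\ w)) -> (v /\ w)) -> u) = 1 − 1.000 = 0.000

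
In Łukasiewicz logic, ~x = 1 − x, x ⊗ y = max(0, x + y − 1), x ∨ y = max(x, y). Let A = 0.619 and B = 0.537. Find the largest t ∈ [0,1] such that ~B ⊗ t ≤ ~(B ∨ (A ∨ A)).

0.918

~B = 1 − 0.537 = 0.463
So the left factor is ~B = 0.463.
A ∨ A = max(0.619, 0.619) = 0.619
B ∨ (A ∨ A) = max(0.537, 0.619) = 0.619
~(B ∨ (A ∨ A)) = 1 − 0.619 = 0.381
So the right-hand bound is ~(B ∨ (A ∨ A)) = 0.381.
The residuum of the Łukasiewicz t-norm gives the supremum: min(1, 1 − 0.463 + 0.381).
1 − 0.463 + 0.381 = 0.918, so t = min(1, 0.918) = 0.918.
Check: 0.463 ⊗ 0.918 = max(0, 0.381) = 0.381 ≤ 0.381.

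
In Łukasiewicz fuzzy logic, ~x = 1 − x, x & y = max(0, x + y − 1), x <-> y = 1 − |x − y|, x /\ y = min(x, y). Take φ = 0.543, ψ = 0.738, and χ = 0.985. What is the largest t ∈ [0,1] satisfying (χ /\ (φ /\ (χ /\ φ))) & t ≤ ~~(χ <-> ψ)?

1.000

χ /\ φ = min(0.985, 0.543) = 0.543
φ /\ (χ /\ φ) = min(0.543, 0.543) = 0.543
χ /\ (φ /\ (χ /\ φ)) = min(0.985, 0.543) = 0.543
So the left factor is χ /\ (φ /\ (χ /\ φ)) = 0.543.
χ <-> ψ = 1 − |0.985 − 0.738| = 1 − 0.247 = 0.753
~(χ <-> ψ) = 1 − 0.753 = 0.247
~~(χ <-> ψ) = 1 − 0.247 = 0.753
So the right-hand bound is ~~(χ <-> ψ) = 0.753.
The residuum of the Łukasiewicz t-norm gives the supremum: min(1, 1 − 0.543 + 0.753).
1 − 0.543 + 0.753 = 1.210, so t = min(1, 1.210) = 1.000.
Check: 0.543 & 1.000 = max(0, 0.543) = 0.543 ≤ 0.753.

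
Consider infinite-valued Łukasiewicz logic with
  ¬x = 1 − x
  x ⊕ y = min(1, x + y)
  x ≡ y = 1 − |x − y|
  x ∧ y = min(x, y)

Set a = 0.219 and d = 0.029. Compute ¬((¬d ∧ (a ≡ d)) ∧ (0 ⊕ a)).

0.781

¬d = 1 − 0.029 = 0.971
a ≡ d = 1 − |0.219 − 0.029| = 1 − 0.190 = 0.810
¬d ∧ (a ≡ d) = min(0.971, 0.810) = 0.810
0 ⊕ a = min(1, 0.000 + 0.219) = min(1, 0.219) = 0.219
(¬d ∧ (a ≡ d)) ∧ (0 ⊕ a) = min(0.810, 0.219) = 0.219
¬((¬d ∧ (a ≡ d)) ∧ (0 ⊕ a)) = 1 − 0.219 = 0.781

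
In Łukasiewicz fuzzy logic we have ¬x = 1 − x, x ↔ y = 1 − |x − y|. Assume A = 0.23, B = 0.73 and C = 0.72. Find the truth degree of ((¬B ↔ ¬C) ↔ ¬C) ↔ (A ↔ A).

¬B = 1 − 0.73 = 0.27
¬C = 1 − 0.72 = 0.28
¬B ↔ ¬C = 1 − |0.27 − 0.28| = 1 − 0.01 = 0.99
(¬B ↔ ¬C) ↔ ¬C = 1 − |0.99 − 0.28| = 1 − 0.71 = 0.29
A ↔ A = 1 − |0.23 − 0.23| = 1 − 0.00 = 1.00
((¬B ↔ ¬C) ↔ ¬C) ↔ (A ↔ A) = 1 − |0.29 − 1.00| = 1 − 0.71 = 0.29

0.29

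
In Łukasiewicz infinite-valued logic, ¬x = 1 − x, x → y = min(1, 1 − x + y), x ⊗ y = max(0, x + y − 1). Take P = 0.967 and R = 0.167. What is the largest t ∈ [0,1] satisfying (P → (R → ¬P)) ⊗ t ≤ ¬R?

0.934

¬P = 1 − 0.967 = 0.033
R → ¬P = min(1, 1 − 0.167 + 0.033) = min(1, 0.866) = 0.866
P → (R → ¬P) = min(1, 1 − 0.967 + 0.866) = min(1, 0.899) = 0.899
So the left factor is P → (R → ¬P) = 0.899.
¬R = 1 − 0.167 = 0.833
So the right-hand bound is ¬R = 0.833.
The residuum of the Łukasiewicz t-norm gives the supremum: min(1, 1 − 0.899 + 0.833).
1 − 0.899 + 0.833 = 0.934, so t = min(1, 0.934) = 0.934.
Check: 0.899 ⊗ 0.934 = max(0, 0.833) = 0.833 ≤ 0.833.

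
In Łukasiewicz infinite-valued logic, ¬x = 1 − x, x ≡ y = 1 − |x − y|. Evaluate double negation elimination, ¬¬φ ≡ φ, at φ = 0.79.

¬φ = 1 − 0.79 = 0.21
¬¬φ = 1 − 0.21 = 0.79
¬¬φ ≡ φ = 1 − |0.79 − 0.79| = 1 − 0.00 = 1.00
(As expected: always 1 in Ł∞ since negation is involutive.)

1.00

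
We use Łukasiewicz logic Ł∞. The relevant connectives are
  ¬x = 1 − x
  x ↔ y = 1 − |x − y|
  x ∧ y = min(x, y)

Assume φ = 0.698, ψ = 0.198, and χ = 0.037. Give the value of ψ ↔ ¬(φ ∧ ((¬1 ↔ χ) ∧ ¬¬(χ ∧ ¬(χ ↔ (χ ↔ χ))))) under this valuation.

0.235

¬1 = 1 − 1.000 = 0.000
¬1 ↔ χ = 1 − |0.000 − 0.037| = 1 − 0.037 = 0.963
χ ↔ χ = 1 − |0.037 − 0.037| = 1 − 0.000 = 1.000
χ ↔ (χ ↔ χ) = 1 − |0.037 − 1.000| = 1 − 0.963 = 0.037
¬(χ ↔ (χ ↔ χ)) = 1 − 0.037 = 0.963
χ ∧ ¬(χ ↔ (χ ↔ χ)) = min(0.037, 0.963) = 0.037
¬(χ ∧ ¬(χ ↔ (χ ↔ χ))) = 1 − 0.037 = 0.963
¬¬(χ ∧ ¬(χ ↔ (χ ↔ χ))) = 1 − 0.963 = 0.037
(¬1 ↔ χ) ∧ ¬¬(χ ∧ ¬(χ ↔ (χ ↔ χ))) = min(0.963, 0.037) = 0.037
φ ∧ ((¬1 ↔ χ) ∧ ¬¬(χ ∧ ¬(χ ↔ (χ ↔ χ)))) = min(0.698, 0.037) = 0.037
¬(φ ∧ ((¬1 ↔ χ) ∧ ¬¬(χ ∧ ¬(χ ↔ (χ ↔ χ))))) = 1 − 0.037 = 0.963
ψ ↔ ¬(φ ∧ ((¬1 ↔ χ) ∧ ¬¬(χ ∧ ¬(χ ↔ (χ ↔ χ))))) = 1 − |0.198 − 0.963| = 1 − 0.765 = 0.235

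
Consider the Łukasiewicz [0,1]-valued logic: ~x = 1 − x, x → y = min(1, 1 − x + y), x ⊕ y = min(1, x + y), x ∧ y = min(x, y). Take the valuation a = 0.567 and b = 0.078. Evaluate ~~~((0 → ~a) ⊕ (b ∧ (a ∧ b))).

0.000

~a = 1 − 0.567 = 0.433
0 → ~a = min(1, 1 − 0.000 + 0.433) = min(1, 1.433) = 1.000
a ∧ b = min(0.567, 0.078) = 0.078
b ∧ (a ∧ b) = min(0.078, 0.078) = 0.078
(0 → ~a) ⊕ (b ∧ (a ∧ b)) = min(1, 1.000 + 0.078) = min(1, 1.078) = 1.000
~((0 → ~a) ⊕ (b ∧ (a ∧ b))) = 1 − 1.000 = 0.000
~~((0 → ~a) ⊕ (b ∧ (a ∧ b))) = 1 − 0.000 = 1.000
~~~((0 → ~a) ⊕ (b ∧ (a ∧ b))) = 1 − 1.000 = 0.000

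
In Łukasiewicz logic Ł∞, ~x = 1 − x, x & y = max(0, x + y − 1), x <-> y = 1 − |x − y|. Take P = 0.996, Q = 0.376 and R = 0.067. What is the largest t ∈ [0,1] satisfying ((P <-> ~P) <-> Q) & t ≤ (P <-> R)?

~P = 1 − 0.996 = 0.004
P <-> ~P = 1 − |0.996 − 0.004| = 1 − 0.992 = 0.008
(P <-> ~P) <-> Q = 1 − |0.008 − 0.376| = 1 − 0.368 = 0.632
So the left factor is (P <-> ~P) <-> Q = 0.632.
P <-> R = 1 − |0.996 − 0.067| = 1 − 0.929 = 0.071
So the right-hand bound is P <-> R = 0.071.
The residuum of the Łukasiewicz t-norm gives the supremum: min(1, 1 − 0.632 + 0.071).
1 − 0.632 + 0.071 = 0.439, so t = min(1, 0.439) = 0.439.
Check: 0.632 & 0.439 = max(0, 0.071) = 0.071 ≤ 0.071.

0.439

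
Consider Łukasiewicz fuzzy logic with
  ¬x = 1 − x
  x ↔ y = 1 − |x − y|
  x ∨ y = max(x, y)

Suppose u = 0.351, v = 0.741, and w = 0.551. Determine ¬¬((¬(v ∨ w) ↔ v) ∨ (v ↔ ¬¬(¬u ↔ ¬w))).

v ∨ w = max(0.741, 0.551) = 0.741
¬(v ∨ w) = 1 − 0.741 = 0.259
¬(v ∨ w) ↔ v = 1 − |0.259 − 0.741| = 1 − 0.482 = 0.518
¬u = 1 − 0.351 = 0.649
¬w = 1 − 0.551 = 0.449
¬u ↔ ¬w = 1 − |0.649 − 0.449| = 1 − 0.200 = 0.800
¬(¬u ↔ ¬w) = 1 − 0.800 = 0.200
¬¬(¬u ↔ ¬w) = 1 − 0.200 = 0.800
v ↔ ¬¬(¬u ↔ ¬w) = 1 − |0.741 − 0.800| = 1 − 0.059 = 0.941
(¬(v ∨ w) ↔ v) ∨ (v ↔ ¬¬(¬u ↔ ¬w)) = max(0.518, 0.941) = 0.941
¬((¬(v ∨ w) ↔ v) ∨ (v ↔ ¬¬(¬u ↔ ¬w))) = 1 − 0.941 = 0.059
¬¬((¬(v ∨ w) ↔ v) ∨ (v ↔ ¬¬(¬u ↔ ¬w))) = 1 − 0.059 = 0.941

0.941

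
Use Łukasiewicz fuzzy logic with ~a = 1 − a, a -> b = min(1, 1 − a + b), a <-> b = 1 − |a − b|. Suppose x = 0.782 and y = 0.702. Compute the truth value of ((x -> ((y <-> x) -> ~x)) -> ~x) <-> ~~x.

y <-> x = 1 − |0.702 − 0.782| = 1 − 0.080 = 0.920
~x = 1 − 0.782 = 0.218
(y <-> x) -> ~x = min(1, 1 − 0.920 + 0.218) = min(1, 0.298) = 0.298
x -> ((y <-> x) -> ~x) = min(1, 1 − 0.782 + 0.298) = min(1, 0.516) = 0.516
(x -> ((y <-> x) -> ~x)) -> ~x = min(1, 1 − 0.516 + 0.218) = min(1, 0.702) = 0.702
~~x = 1 − 0.218 = 0.782
((x -> ((y <-> x) -> ~x)) -> ~x) <-> ~~x = 1 − |0.702 − 0.782| = 1 − 0.080 = 0.920

0.920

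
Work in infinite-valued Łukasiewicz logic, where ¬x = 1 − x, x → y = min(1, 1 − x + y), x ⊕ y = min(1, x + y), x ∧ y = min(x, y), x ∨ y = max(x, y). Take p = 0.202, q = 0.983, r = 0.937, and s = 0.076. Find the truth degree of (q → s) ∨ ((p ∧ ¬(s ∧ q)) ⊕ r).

q → s = min(1, 1 − 0.983 + 0.076) = min(1, 0.093) = 0.093
s ∧ q = min(0.076, 0.983) = 0.076
¬(s ∧ q) = 1 − 0.076 = 0.924
p ∧ ¬(s ∧ q) = min(0.202, 0.924) = 0.202
(p ∧ ¬(s ∧ q)) ⊕ r = min(1, 0.202 + 0.937) = min(1, 1.139) = 1.000
(q → s) ∨ ((p ∧ ¬(s ∧ q)) ⊕ r) = max(0.093, 1.000) = 1.000

1.000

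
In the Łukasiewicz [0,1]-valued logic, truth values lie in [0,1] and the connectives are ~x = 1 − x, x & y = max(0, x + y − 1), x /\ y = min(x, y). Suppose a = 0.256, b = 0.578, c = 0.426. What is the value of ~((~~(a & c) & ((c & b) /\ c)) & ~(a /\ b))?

1.000

a & c = max(0, 0.256 + 0.426 − 1) = max(0, -0.318) = 0.000
~(a & c) = 1 − 0.000 = 1.000
~~(a & c) = 1 − 1.000 = 0.000
c & b = max(0, 0.426 + 0.578 − 1) = max(0, 0.004) = 0.004
(c & b) /\ c = min(0.004, 0.426) = 0.004
~~(a & c) & ((c & b) /\ c) = max(0, 0.000 + 0.004 − 1) = max(0, -0.996) = 0.000
a /\ b = min(0.256, 0.578) = 0.256
~(a /\ b) = 1 − 0.256 = 0.744
(~~(a & c) & ((c & b) /\ c)) & ~(a /\ b) = max(0, 0.000 + 0.744 − 1) = max(0, -0.256) = 0.000
~((~~(a & c) & ((c & b) /\ c)) & ~(a /\ b)) = 1 − 0.000 = 1.000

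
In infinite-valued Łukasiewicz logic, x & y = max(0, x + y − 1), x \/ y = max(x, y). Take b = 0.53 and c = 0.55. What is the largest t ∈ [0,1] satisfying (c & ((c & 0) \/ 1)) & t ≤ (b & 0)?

0.45

c & 0 = max(0, 0.55 + 0.00 − 1) = max(0, -0.45) = 0.00
(c & 0) \/ 1 = max(0.00, 1.00) = 1.00
c & ((c & 0) \/ 1) = max(0, 0.55 + 1.00 − 1) = max(0, 0.55) = 0.55
So the left factor is c & ((c & 0) \/ 1) = 0.55.
b & 0 = max(0, 0.53 + 0.00 − 1) = max(0, -0.47) = 0.00
So the right-hand bound is b & 0 = 0.00.
The residuum of the Łukasiewicz t-norm gives the supremum: min(1, 1 − 0.55 + 0.00).
1 − 0.55 + 0.00 = 0.45, so t = min(1, 0.45) = 0.45.
Check: 0.55 & 0.45 = max(0, 0.00) = 0.00 ≤ 0.00.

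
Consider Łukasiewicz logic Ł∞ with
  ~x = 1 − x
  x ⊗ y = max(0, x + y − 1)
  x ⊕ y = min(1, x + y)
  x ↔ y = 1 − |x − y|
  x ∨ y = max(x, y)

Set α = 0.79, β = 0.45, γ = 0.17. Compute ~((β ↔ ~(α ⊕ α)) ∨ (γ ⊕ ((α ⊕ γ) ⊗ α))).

0.08

α ⊕ α = min(1, 0.79 + 0.79) = min(1, 1.58) = 1.00
~(α ⊕ α) = 1 − 1.00 = 0.00
β ↔ ~(α ⊕ α) = 1 − |0.45 − 0.00| = 1 − 0.45 = 0.55
α ⊕ γ = min(1, 0.79 + 0.17) = min(1, 0.96) = 0.96
(α ⊕ γ) ⊗ α = max(0, 0.96 + 0.79 − 1) = max(0, 0.75) = 0.75
γ ⊕ ((α ⊕ γ) ⊗ α) = min(1, 0.17 + 0.75) = min(1, 0.92) = 0.92
(β ↔ ~(α ⊕ α)) ∨ (γ ⊕ ((α ⊕ γ) ⊗ α)) = max(0.55, 0.92) = 0.92
~((β ↔ ~(α ⊕ α)) ∨ (γ ⊕ ((α ⊕ γ) ⊗ α))) = 1 − 0.92 = 0.08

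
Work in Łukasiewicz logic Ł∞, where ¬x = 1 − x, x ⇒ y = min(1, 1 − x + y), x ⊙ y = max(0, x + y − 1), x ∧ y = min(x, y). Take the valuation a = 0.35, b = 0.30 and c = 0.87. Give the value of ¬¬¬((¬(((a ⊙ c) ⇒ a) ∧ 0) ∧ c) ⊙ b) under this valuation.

a ⊙ c = max(0, 0.35 + 0.87 − 1) = max(0, 0.22) = 0.22
(a ⊙ c) ⇒ a = min(1, 1 − 0.22 + 0.35) = min(1, 1.13) = 1.00
((a ⊙ c) ⇒ a) ∧ 0 = min(1.00, 0.00) = 0.00
¬(((a ⊙ c) ⇒ a) ∧ 0) = 1 − 0.00 = 1.00
¬(((a ⊙ c) ⇒ a) ∧ 0) ∧ c = min(1.00, 0.87) = 0.87
(¬(((a ⊙ c) ⇒ a) ∧ 0) ∧ c) ⊙ b = max(0, 0.87 + 0.30 − 1) = max(0, 0.17) = 0.17
¬((¬(((a ⊙ c) ⇒ a) ∧ 0) ∧ c) ⊙ b) = 1 − 0.17 = 0.83
¬¬((¬(((a ⊙ c) ⇒ a) ∧ 0) ∧ c) ⊙ b) = 1 − 0.83 = 0.17
¬¬¬((¬(((a ⊙ c) ⇒ a) ∧ 0) ∧ c) ⊙ b) = 1 − 0.17 = 0.83

0.83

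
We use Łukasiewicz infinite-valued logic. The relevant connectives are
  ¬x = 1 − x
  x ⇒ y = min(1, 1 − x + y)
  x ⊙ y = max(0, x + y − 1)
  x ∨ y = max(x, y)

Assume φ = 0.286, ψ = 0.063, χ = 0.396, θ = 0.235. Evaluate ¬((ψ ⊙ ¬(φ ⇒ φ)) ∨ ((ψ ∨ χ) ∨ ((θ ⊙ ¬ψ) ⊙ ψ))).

φ ⇒ φ = min(1, 1 − 0.286 + 0.286) = min(1, 1.000) = 1.000
¬(φ ⇒ φ) = 1 − 1.000 = 0.000
ψ ⊙ ¬(φ ⇒ φ) = max(0, 0.063 + 0.000 − 1) = max(0, -0.937) = 0.000
ψ ∨ χ = max(0.063, 0.396) = 0.396
¬ψ = 1 − 0.063 = 0.937
θ ⊙ ¬ψ = max(0, 0.235 + 0.937 − 1) = max(0, 0.172) = 0.172
(θ ⊙ ¬ψ) ⊙ ψ = max(0, 0.172 + 0.063 − 1) = max(0, -0.765) = 0.000
(ψ ∨ χ) ∨ ((θ ⊙ ¬ψ) ⊙ ψ) = max(0.396, 0.000) = 0.396
(ψ ⊙ ¬(φ ⇒ φ)) ∨ ((ψ ∨ χ) ∨ ((θ ⊙ ¬ψ) ⊙ ψ)) = max(0.000, 0.396) = 0.396
¬((ψ ⊙ ¬(φ ⇒ φ)) ∨ ((ψ ∨ χ) ∨ ((θ ⊙ ¬ψ) ⊙ ψ))) = 1 − 0.396 = 0.604

0.604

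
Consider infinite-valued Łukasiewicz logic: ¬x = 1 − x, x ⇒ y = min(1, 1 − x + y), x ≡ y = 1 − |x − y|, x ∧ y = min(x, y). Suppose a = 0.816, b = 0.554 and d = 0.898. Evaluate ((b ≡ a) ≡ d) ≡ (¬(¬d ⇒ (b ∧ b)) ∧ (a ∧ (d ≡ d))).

0.160

b ≡ a = 1 − |0.554 − 0.816| = 1 − 0.262 = 0.738
(b ≡ a) ≡ d = 1 − |0.738 − 0.898| = 1 − 0.160 = 0.840
¬d = 1 − 0.898 = 0.102
b ∧ b = min(0.554, 0.554) = 0.554
¬d ⇒ (b ∧ b) = min(1, 1 − 0.102 + 0.554) = min(1, 1.452) = 1.000
¬(¬d ⇒ (b ∧ b)) = 1 − 1.000 = 0.000
d ≡ d = 1 − |0.898 − 0.898| = 1 − 0.000 = 1.000
a ∧ (d ≡ d) = min(0.816, 1.000) = 0.816
¬(¬d ⇒ (b ∧ b)) ∧ (a ∧ (d ≡ d)) = min(0.000, 0.816) = 0.000
((b ≡ a) ≡ d) ≡ (¬(¬d ⇒ (b ∧ b)) ∧ (a ∧ (d ≡ d))) = 1 − |0.840 − 0.000| = 1 − 0.840 = 0.160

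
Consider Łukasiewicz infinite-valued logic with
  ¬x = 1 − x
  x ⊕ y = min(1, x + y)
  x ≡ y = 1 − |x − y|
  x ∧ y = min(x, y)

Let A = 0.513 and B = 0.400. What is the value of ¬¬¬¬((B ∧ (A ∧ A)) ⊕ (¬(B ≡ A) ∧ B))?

0.513

A ∧ A = min(0.513, 0.513) = 0.513
B ∧ (A ∧ A) = min(0.400, 0.513) = 0.400
B ≡ A = 1 − |0.400 − 0.513| = 1 − 0.113 = 0.887
¬(B ≡ A) = 1 − 0.887 = 0.113
¬(B ≡ A) ∧ B = min(0.113, 0.400) = 0.113
(B ∧ (A ∧ A)) ⊕ (¬(B ≡ A) ∧ B) = min(1, 0.400 + 0.113) = min(1, 0.513) = 0.513
¬((B ∧ (A ∧ A)) ⊕ (¬(B ≡ A) ∧ B)) = 1 − 0.513 = 0.487
¬¬((B ∧ (A ∧ A)) ⊕ (¬(B ≡ A) ∧ B)) = 1 − 0.487 = 0.513
¬¬¬((B ∧ (A ∧ A)) ⊕ (¬(B ≡ A) ∧ B)) = 1 − 0.513 = 0.487
¬¬¬¬((B ∧ (A ∧ A)) ⊕ (¬(B ≡ A) ∧ B)) = 1 − 0.487 = 0.513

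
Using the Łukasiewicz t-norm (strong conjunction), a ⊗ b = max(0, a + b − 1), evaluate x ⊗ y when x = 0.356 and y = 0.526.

x ⊗ y = max(0, 0.356 + 0.526 − 1) = max(0, -0.118) = 0.000
For comparison, the Gödel (minimum) t-norm min(a, b) would give 0.356.

0.000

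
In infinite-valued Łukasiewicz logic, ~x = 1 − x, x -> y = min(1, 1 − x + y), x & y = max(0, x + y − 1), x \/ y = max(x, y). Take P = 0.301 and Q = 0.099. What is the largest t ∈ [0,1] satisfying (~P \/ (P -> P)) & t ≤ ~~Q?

~P = 1 − 0.301 = 0.699
P -> P = min(1, 1 − 0.301 + 0.301) = min(1, 1.000) = 1.000
~P \/ (P -> P) = max(0.699, 1.000) = 1.000
So the left factor is ~P \/ (P -> P) = 1.000.
~Q = 1 − 0.099 = 0.901
~~Q = 1 − 0.901 = 0.099
So the right-hand bound is ~~Q = 0.099.
The residuum of the Łukasiewicz t-norm gives the supremum: min(1, 1 − 1.000 + 0.099).
1 − 1.000 + 0.099 = 0.099, so t = min(1, 0.099) = 0.099.
Check: 1.000 & 0.099 = max(0, 0.099) = 0.099 ≤ 0.099.

0.099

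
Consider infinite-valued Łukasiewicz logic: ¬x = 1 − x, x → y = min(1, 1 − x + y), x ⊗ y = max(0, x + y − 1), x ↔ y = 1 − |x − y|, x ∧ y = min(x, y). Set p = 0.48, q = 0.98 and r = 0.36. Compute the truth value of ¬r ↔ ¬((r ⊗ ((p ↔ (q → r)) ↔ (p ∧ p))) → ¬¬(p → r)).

0.36

¬r = 1 − 0.36 = 0.64
q → r = min(1, 1 − 0.98 + 0.36) = min(1, 0.38) = 0.38
p ↔ (q → r) = 1 − |0.48 − 0.38| = 1 − 0.10 = 0.90
p ∧ p = min(0.48, 0.48) = 0.48
(p ↔ (q → r)) ↔ (p ∧ p) = 1 − |0.90 − 0.48| = 1 − 0.42 = 0.58
r ⊗ ((p ↔ (q → r)) ↔ (p ∧ p)) = max(0, 0.36 + 0.58 − 1) = max(0, -0.06) = 0.00
p → r = min(1, 1 − 0.48 + 0.36) = min(1, 0.88) = 0.88
¬(p → r) = 1 − 0.88 = 0.12
¬¬(p → r) = 1 − 0.12 = 0.88
(r ⊗ ((p ↔ (q → r)) ↔ (p ∧ p))) → ¬¬(p → r) = min(1, 1 − 0.00 + 0.88) = min(1, 1.88) = 1.00
¬((r ⊗ ((p ↔ (q → r)) ↔ (p ∧ p))) → ¬¬(p → r)) = 1 − 1.00 = 0.00
¬r ↔ ¬((r ⊗ ((p ↔ (q → r)) ↔ (p ∧ p))) → ¬¬(p → r)) = 1 − |0.64 − 0.00| = 1 − 0.64 = 0.36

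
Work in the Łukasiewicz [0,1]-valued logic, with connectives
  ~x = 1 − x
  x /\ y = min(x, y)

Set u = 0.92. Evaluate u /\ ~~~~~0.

0.92

~0 = 1 − 0.00 = 1.00
~~0 = 1 − 1.00 = 0.00
~~~0 = 1 − 0.00 = 1.00
~~~~0 = 1 − 1.00 = 0.00
~~~~~0 = 1 − 0.00 = 1.00
u /\ ~~~~~0 = min(0.92, 1.00) = 0.92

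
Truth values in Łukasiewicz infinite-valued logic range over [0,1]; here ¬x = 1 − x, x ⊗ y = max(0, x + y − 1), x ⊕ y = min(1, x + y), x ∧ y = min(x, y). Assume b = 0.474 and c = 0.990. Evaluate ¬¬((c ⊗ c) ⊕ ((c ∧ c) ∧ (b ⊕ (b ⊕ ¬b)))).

1.000

c ⊗ c = max(0, 0.990 + 0.990 − 1) = max(0, 0.980) = 0.980
c ∧ c = min(0.990, 0.990) = 0.990
¬b = 1 − 0.474 = 0.526
b ⊕ ¬b = min(1, 0.474 + 0.526) = min(1, 1.000) = 1.000
b ⊕ (b ⊕ ¬b) = min(1, 0.474 + 1.000) = min(1, 1.474) = 1.000
(c ∧ c) ∧ (b ⊕ (b ⊕ ¬b)) = min(0.990, 1.000) = 0.990
(c ⊗ c) ⊕ ((c ∧ c) ∧ (b ⊕ (b ⊕ ¬b))) = min(1, 0.980 + 0.990) = min(1, 1.970) = 1.000
¬((c ⊗ c) ⊕ ((c ∧ c) ∧ (b ⊕ (b ⊕ ¬b)))) = 1 − 1.000 = 0.000
¬¬((c ⊗ c) ⊕ ((c ∧ c) ∧ (b ⊕ (b ⊕ ¬b)))) = 1 − 0.000 = 1.000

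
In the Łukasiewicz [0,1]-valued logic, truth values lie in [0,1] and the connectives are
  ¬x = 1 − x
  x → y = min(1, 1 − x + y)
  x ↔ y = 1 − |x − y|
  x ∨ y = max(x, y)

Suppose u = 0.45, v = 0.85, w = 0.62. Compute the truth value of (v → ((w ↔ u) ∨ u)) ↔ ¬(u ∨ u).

w ↔ u = 1 − |0.62 − 0.45| = 1 − 0.17 = 0.83
(w ↔ u) ∨ u = max(0.83, 0.45) = 0.83
v → ((w ↔ u) ∨ u) = min(1, 1 − 0.85 + 0.83) = min(1, 0.98) = 0.98
u ∨ u = max(0.45, 0.45) = 0.45
¬(u ∨ u) = 1 − 0.45 = 0.55
(v → ((w ↔ u) ∨ u)) ↔ ¬(u ∨ u) = 1 − |0.98 − 0.55| = 1 − 0.43 = 0.57

0.57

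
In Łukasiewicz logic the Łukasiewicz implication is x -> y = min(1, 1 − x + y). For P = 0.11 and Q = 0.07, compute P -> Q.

P -> Q = min(1, 1 − 0.11 + 0.07) = min(1, 0.96) = 0.96
For comparison, the Gödel implication (1 if x ≤ y else y) would give 0.07.

0.96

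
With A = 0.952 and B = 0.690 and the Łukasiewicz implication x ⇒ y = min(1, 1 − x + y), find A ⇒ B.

0.738

A ⇒ B = min(1, 1 − 0.952 + 0.690) = min(1, 0.738) = 0.738
For comparison, the Gödel implication (1 if x ≤ y else y) would give 0.690.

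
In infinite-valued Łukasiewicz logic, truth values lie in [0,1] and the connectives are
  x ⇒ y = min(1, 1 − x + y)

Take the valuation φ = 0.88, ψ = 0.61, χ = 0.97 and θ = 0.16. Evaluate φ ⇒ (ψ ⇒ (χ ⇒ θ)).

χ ⇒ θ = min(1, 1 − 0.97 + 0.16) = min(1, 0.19) = 0.19
ψ ⇒ (χ ⇒ θ) = min(1, 1 − 0.61 + 0.19) = min(1, 0.58) = 0.58
φ ⇒ (ψ ⇒ (χ ⇒ θ)) = min(1, 1 − 0.88 + 0.58) = min(1, 0.70) = 0.70

0.70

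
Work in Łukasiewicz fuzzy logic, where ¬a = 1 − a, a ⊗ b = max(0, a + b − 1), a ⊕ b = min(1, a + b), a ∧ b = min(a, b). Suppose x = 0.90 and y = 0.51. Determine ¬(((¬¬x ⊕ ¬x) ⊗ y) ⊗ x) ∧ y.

0.51

¬x = 1 − 0.90 = 0.10
¬¬x = 1 − 0.10 = 0.90
¬¬x ⊕ ¬x = min(1, 0.90 + 0.10) = min(1, 1.00) = 1.00
(¬¬x ⊕ ¬x) ⊗ y = max(0, 1.00 + 0.51 − 1) = max(0, 0.51) = 0.51
((¬¬x ⊕ ¬x) ⊗ y) ⊗ x = max(0, 0.51 + 0.90 − 1) = max(0, 0.41) = 0.41
¬(((¬¬x ⊕ ¬x) ⊗ y) ⊗ x) = 1 − 0.41 = 0.59
¬(((¬¬x ⊕ ¬x) ⊗ y) ⊗ x) ∧ y = min(0.59, 0.51) = 0.51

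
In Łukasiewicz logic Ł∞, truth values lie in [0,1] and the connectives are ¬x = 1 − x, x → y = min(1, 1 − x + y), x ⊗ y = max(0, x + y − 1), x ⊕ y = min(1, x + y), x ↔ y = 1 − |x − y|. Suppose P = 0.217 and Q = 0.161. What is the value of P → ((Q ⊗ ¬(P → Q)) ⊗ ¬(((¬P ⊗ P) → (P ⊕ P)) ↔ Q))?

0.783

P → Q = min(1, 1 − 0.217 + 0.161) = min(1, 0.944) = 0.944
¬(P → Q) = 1 − 0.944 = 0.056
Q ⊗ ¬(P → Q) = max(0, 0.161 + 0.056 − 1) = max(0, -0.783) = 0.000
¬P = 1 − 0.217 = 0.783
¬P ⊗ P = max(0, 0.783 + 0.217 − 1) = max(0, 0.000) = 0.000
P ⊕ P = min(1, 0.217 + 0.217) = min(1, 0.434) = 0.434
(¬P ⊗ P) → (P ⊕ P) = min(1, 1 − 0.000 + 0.434) = min(1, 1.434) = 1.000
((¬P ⊗ P) → (P ⊕ P)) ↔ Q = 1 − |1.000 − 0.161| = 1 − 0.839 = 0.161
¬(((¬P ⊗ P) → (P ⊕ P)) ↔ Q) = 1 − 0.161 = 0.839
(Q ⊗ ¬(P → Q)) ⊗ ¬(((¬P ⊗ P) → (P ⊕ P)) ↔ Q) = max(0, 0.000 + 0.839 − 1) = max(0, -0.161) = 0.000
P → ((Q ⊗ ¬(P → Q)) ⊗ ¬(((¬P ⊗ P) → (P ⊕ P)) ↔ Q)) = min(1, 1 − 0.217 + 0.000) = min(1, 0.783) = 0.783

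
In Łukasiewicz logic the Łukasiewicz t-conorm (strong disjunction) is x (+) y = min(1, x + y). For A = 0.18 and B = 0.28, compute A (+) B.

A (+) B = min(1, 0.18 + 0.28) = min(1, 0.46) = 0.46
For comparison, the Gödel t-conorm max(x, y) would give 0.28.

0.46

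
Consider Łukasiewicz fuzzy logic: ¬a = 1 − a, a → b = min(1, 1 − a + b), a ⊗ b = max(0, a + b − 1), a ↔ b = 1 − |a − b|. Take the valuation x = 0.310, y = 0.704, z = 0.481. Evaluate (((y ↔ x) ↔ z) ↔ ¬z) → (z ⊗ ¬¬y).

y ↔ x = 1 − |0.704 − 0.310| = 1 − 0.394 = 0.606
(y ↔ x) ↔ z = 1 − |0.606 − 0.481| = 1 − 0.125 = 0.875
¬z = 1 − 0.481 = 0.519
((y ↔ x) ↔ z) ↔ ¬z = 1 − |0.875 − 0.519| = 1 − 0.356 = 0.644
¬y = 1 − 0.704 = 0.296
¬¬y = 1 − 0.296 = 0.704
z ⊗ ¬¬y = max(0, 0.481 + 0.704 − 1) = max(0, 0.185) = 0.185
(((y ↔ x) ↔ z) ↔ ¬z) → (z ⊗ ¬¬y) = min(1, 1 − 0.644 + 0.185) = min(1, 0.541) = 0.541

0.541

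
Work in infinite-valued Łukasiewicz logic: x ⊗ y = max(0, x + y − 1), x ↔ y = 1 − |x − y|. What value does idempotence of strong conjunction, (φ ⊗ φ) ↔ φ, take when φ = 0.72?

0.72

φ ⊗ φ = max(0, 0.72 + 0.72 − 1) = max(0, 0.44) = 0.44
(φ ⊗ φ) ↔ φ = 1 − |0.44 − 0.72| = 1 − 0.28 = 0.72
(The value 0.72 < 1 shows this instance is not satisfied; fails in Ł∞ since a ⊗ a = max(0, 2a−1) ≠ a in general.)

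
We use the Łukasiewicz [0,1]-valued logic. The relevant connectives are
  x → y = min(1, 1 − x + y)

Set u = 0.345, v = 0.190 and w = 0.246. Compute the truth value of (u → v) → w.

u → v = min(1, 1 − 0.345 + 0.190) = min(1, 0.845) = 0.845
(u → v) → w = min(1, 1 − 0.845 + 0.246) = min(1, 0.401) = 0.401

0.401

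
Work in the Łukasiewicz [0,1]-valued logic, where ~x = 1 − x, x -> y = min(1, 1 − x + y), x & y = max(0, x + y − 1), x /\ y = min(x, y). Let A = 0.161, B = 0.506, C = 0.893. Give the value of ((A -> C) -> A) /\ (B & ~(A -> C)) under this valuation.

0.000

A -> C = min(1, 1 − 0.161 + 0.893) = min(1, 1.732) = 1.000
(A -> C) -> A = min(1, 1 − 1.000 + 0.161) = min(1, 0.161) = 0.161
~(A -> C) = 1 − 1.000 = 0.000
B & ~(A -> C) = max(0, 0.506 + 0.000 − 1) = max(0, -0.494) = 0.000
((A -> C) -> A) /\ (B & ~(A -> C)) = min(0.161, 0.000) = 0.000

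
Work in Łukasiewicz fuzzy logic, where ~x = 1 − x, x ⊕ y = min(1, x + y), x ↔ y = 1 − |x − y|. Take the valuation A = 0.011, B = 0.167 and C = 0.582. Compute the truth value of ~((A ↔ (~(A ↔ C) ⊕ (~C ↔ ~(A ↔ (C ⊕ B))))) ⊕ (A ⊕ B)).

A ↔ C = 1 − |0.011 − 0.582| = 1 − 0.571 = 0.429
~(A ↔ C) = 1 − 0.429 = 0.571
~C = 1 − 0.582 = 0.418
C ⊕ B = min(1, 0.582 + 0.167) = min(1, 0.749) = 0.749
A ↔ (C ⊕ B) = 1 − |0.011 − 0.749| = 1 − 0.738 = 0.262
~(A ↔ (C ⊕ B)) = 1 − 0.262 = 0.738
~C ↔ ~(A ↔ (C ⊕ B)) = 1 − |0.418 − 0.738| = 1 − 0.320 = 0.680
~(A ↔ C) ⊕ (~C ↔ ~(A ↔ (C ⊕ B))) = min(1, 0.571 + 0.680) = min(1, 1.251) = 1.000
A ↔ (~(A ↔ C) ⊕ (~C ↔ ~(A ↔ (C ⊕ B)))) = 1 − |0.011 − 1.000| = 1 − 0.989 = 0.011
A ⊕ B = min(1, 0.011 + 0.167) = min(1, 0.178) = 0.178
(A ↔ (~(A ↔ C) ⊕ (~C ↔ ~(A ↔ (C ⊕ B))))) ⊕ (A ⊕ B) = min(1, 0.011 + 0.178) = min(1, 0.189) = 0.189
~((A ↔ (~(A ↔ C) ⊕ (~C ↔ ~(A ↔ (C ⊕ B))))) ⊕ (A ⊕ B)) = 1 − 0.189 = 0.811

0.811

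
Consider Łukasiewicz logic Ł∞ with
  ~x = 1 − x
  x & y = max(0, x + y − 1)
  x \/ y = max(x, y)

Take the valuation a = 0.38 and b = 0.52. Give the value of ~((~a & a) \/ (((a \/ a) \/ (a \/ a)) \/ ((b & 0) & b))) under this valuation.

0.62

~a = 1 − 0.38 = 0.62
~a & a = max(0, 0.62 + 0.38 − 1) = max(0, 0.00) = 0.00
a \/ a = max(0.38, 0.38) = 0.38
(a \/ a) \/ (a \/ a) = max(0.38, 0.38) = 0.38
b & 0 = max(0, 0.52 + 0.00 − 1) = max(0, -0.48) = 0.00
(b & 0) & b = max(0, 0.00 + 0.52 − 1) = max(0, -0.48) = 0.00
((a \/ a) \/ (a \/ a)) \/ ((b & 0) & b) = max(0.38, 0.00) = 0.38
(~a & a) \/ (((a \/ a) \/ (a \/ a)) \/ ((b & 0) & b)) = max(0.00, 0.38) = 0.38
~((~a & a) \/ (((a \/ a) \/ (a \/ a)) \/ ((b & 0) & b))) = 1 − 0.38 = 0.62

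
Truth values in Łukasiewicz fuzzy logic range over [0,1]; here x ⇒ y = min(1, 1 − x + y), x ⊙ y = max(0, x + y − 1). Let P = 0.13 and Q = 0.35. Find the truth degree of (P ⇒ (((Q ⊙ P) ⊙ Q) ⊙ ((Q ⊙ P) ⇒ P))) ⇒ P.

Q ⊙ P = max(0, 0.35 + 0.13 − 1) = max(0, -0.52) = 0.00
(Q ⊙ P) ⊙ Q = max(0, 0.00 + 0.35 − 1) = max(0, -0.65) = 0.00
(Q ⊙ P) ⇒ P = min(1, 1 − 0.00 + 0.13) = min(1, 1.13) = 1.00
((Q ⊙ P) ⊙ Q) ⊙ ((Q ⊙ P) ⇒ P) = max(0, 0.00 + 1.00 − 1) = max(0, 0.00) = 0.00
P ⇒ (((Q ⊙ P) ⊙ Q) ⊙ ((Q ⊙ P) ⇒ P)) = min(1, 1 − 0.13 + 0.00) = min(1, 0.87) = 0.87
(P ⇒ (((Q ⊙ P) ⊙ Q) ⊙ ((Q ⊙ P) ⇒ P))) ⇒ P = min(1, 1 − 0.87 + 0.13) = min(1, 0.26) = 0.26

0.26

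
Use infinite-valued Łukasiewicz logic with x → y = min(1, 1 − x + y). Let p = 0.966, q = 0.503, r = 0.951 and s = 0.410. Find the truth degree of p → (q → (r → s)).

0.990

r → s = min(1, 1 − 0.951 + 0.410) = min(1, 0.459) = 0.459
q → (r → s) = min(1, 1 − 0.503 + 0.459) = min(1, 0.956) = 0.956
p → (q → (r → s)) = min(1, 1 − 0.966 + 0.956) = min(1, 0.990) = 0.990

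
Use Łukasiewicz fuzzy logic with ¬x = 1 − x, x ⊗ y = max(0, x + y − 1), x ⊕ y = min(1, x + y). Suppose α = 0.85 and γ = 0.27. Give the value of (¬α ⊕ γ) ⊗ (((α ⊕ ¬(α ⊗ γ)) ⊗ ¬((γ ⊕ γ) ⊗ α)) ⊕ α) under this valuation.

¬α = 1 − 0.85 = 0.15
¬α ⊕ γ = min(1, 0.15 + 0.27) = min(1, 0.42) = 0.42
α ⊗ γ = max(0, 0.85 + 0.27 − 1) = max(0, 0.12) = 0.12
¬(α ⊗ γ) = 1 − 0.12 = 0.88
α ⊕ ¬(α ⊗ γ) = min(1, 0.85 + 0.88) = min(1, 1.73) = 1.00
γ ⊕ γ = min(1, 0.27 + 0.27) = min(1, 0.54) = 0.54
(γ ⊕ γ) ⊗ α = max(0, 0.54 + 0.85 − 1) = max(0, 0.39) = 0.39
¬((γ ⊕ γ) ⊗ α) = 1 − 0.39 = 0.61
(α ⊕ ¬(α ⊗ γ)) ⊗ ¬((γ ⊕ γ) ⊗ α) = max(0, 1.00 + 0.61 − 1) = max(0, 0.61) = 0.61
((α ⊕ ¬(α ⊗ γ)) ⊗ ¬((γ ⊕ γ) ⊗ α)) ⊕ α = min(1, 0.61 + 0.85) = min(1, 1.46) = 1.00
(¬α ⊕ γ) ⊗ (((α ⊕ ¬(α ⊗ γ)) ⊗ ¬((γ ⊕ γ) ⊗ α)) ⊕ α) = max(0, 0.42 + 1.00 − 1) = max(0, 0.42) = 0.42

0.42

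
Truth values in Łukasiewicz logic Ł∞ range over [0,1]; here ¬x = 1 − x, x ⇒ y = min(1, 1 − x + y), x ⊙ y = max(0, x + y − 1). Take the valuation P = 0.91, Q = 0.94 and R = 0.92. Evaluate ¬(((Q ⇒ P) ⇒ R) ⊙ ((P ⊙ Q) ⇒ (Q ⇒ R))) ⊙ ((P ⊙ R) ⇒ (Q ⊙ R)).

0.05

Q ⇒ P = min(1, 1 − 0.94 + 0.91) = min(1, 0.97) = 0.97
(Q ⇒ P) ⇒ R = min(1, 1 − 0.97 + 0.92) = min(1, 0.95) = 0.95
P ⊙ Q = max(0, 0.91 + 0.94 − 1) = max(0, 0.85) = 0.85
Q ⇒ R = min(1, 1 − 0.94 + 0.92) = min(1, 0.98) = 0.98
(P ⊙ Q) ⇒ (Q ⇒ R) = min(1, 1 − 0.85 + 0.98) = min(1, 1.13) = 1.00
((Q ⇒ P) ⇒ R) ⊙ ((P ⊙ Q) ⇒ (Q ⇒ R)) = max(0, 0.95 + 1.00 − 1) = max(0, 0.95) = 0.95
¬(((Q ⇒ P) ⇒ R) ⊙ ((P ⊙ Q) ⇒ (Q ⇒ R))) = 1 − 0.95 = 0.05
P ⊙ R = max(0, 0.91 + 0.92 − 1) = max(0, 0.83) = 0.83
Q ⊙ R = max(0, 0.94 + 0.92 − 1) = max(0, 0.86) = 0.86
(P ⊙ R) ⇒ (Q ⊙ R) = min(1, 1 − 0.83 + 0.86) = min(1, 1.03) = 1.00
¬(((Q ⇒ P) ⇒ R) ⊙ ((P ⊙ Q) ⇒ (Q ⇒ R))) ⊙ ((P ⊙ R) ⇒ (Q ⊙ R)) = max(0, 0.05 + 1.00 − 1) = max(0, 0.05) = 0.05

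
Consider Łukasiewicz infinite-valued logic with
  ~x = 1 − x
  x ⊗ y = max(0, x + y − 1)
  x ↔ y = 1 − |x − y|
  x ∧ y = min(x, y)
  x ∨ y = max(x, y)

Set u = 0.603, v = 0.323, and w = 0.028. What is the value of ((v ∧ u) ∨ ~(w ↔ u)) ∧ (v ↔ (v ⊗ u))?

v ∧ u = min(0.323, 0.603) = 0.323
w ↔ u = 1 − |0.028 − 0.603| = 1 − 0.575 = 0.425
~(w ↔ u) = 1 − 0.425 = 0.575
(v ∧ u) ∨ ~(w ↔ u) = max(0.323, 0.575) = 0.575
v ⊗ u = max(0, 0.323 + 0.603 − 1) = max(0, -0.074) = 0.000
v ↔ (v ⊗ u) = 1 − |0.323 − 0.000| = 1 − 0.323 = 0.677
((v ∧ u) ∨ ~(w ↔ u)) ∧ (v ↔ (v ⊗ u)) = min(0.575, 0.677) = 0.575

0.575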